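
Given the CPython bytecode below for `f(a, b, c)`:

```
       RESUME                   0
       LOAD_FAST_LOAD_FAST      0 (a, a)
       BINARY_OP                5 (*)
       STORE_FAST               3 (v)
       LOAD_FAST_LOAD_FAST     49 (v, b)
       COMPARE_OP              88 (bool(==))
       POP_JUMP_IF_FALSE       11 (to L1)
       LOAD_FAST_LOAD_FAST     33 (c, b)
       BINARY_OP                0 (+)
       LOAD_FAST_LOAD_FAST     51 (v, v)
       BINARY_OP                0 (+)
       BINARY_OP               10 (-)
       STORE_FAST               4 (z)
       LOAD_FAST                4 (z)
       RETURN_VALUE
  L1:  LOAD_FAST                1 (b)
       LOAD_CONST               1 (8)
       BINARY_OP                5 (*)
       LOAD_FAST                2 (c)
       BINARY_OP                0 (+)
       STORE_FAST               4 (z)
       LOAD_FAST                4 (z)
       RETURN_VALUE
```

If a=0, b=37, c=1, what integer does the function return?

297

LOAD_FAST_LOAD_FAST a,a → push 0,0. Stack: [0, 0]
BINARY_OP * → 0 * 0 = 0. Stack: [0]
STORE_FAST v → v=0. Stack: []
LOAD_FAST_LOAD_FAST v,b → push 0,37. Stack: [0, 37]
COMPARE_OP bool(==) → 0 vs 37 = False. Stack: [False]
POP_JUMP_IF_FALSE → pop False; jump. Stack: []
LOAD_FAST b → push 37. Stack: [37]
LOAD_CONST → push 8. Stack: [37, 8]
BINARY_OP * → 37 * 8 = 296. Stack: [296]
LOAD_FAST c → push 1. Stack: [296, 1]
BINARY_OP + → 296 + 1 = 297. Stack: [297]
STORE_FAST z → z=297. Stack: []
LOAD_FAST z → push 297. Stack: [297]
RETURN_VALUE → return 297.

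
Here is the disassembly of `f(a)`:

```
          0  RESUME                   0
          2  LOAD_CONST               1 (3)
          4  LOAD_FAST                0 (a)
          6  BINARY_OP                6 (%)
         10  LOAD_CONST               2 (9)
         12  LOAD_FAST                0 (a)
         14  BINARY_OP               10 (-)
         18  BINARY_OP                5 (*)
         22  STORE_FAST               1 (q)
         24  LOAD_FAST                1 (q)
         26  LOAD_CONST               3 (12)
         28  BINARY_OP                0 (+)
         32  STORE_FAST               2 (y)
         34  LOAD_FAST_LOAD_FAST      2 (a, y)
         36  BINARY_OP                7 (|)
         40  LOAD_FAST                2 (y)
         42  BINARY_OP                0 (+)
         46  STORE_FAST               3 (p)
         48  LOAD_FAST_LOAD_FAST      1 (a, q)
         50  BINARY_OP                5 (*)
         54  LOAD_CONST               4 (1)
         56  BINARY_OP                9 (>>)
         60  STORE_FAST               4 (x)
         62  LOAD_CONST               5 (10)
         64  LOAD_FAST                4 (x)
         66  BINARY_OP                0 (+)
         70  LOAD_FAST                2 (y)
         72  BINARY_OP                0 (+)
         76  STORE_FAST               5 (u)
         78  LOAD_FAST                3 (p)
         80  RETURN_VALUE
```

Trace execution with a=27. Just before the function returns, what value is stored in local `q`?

-54

LOAD_CONST → push 3. Stack: [3]
LOAD_FAST a → push 27. Stack: [3, 27]
BINARY_OP % → 3 % 27 = 3. Stack: [3]
LOAD_CONST → push 9. Stack: [3, 9]
LOAD_FAST a → push 27. Stack: [3, 9, 27]
BINARY_OP - → 9 - 27 = -18. Stack: [3, -18]
BINARY_OP * → 3 * -18 = -54. Stack: [-54]
STORE_FAST q → q=-54. Stack: []
LOAD_FAST q → push -54. Stack: [-54]
LOAD_CONST → push 12. Stack: [-54, 12]
BINARY_OP + → -54 + 12 = -42. Stack: [-42]
STORE_FAST y → y=-42. Stack: []
LOAD_FAST_LOAD_FAST a,y → push 27,-42. Stack: [27, -42]
BINARY_OP | → 27 | -42 = -33. Stack: [-33]
LOAD_FAST y → push -42. Stack: [-33, -42]
BINARY_OP + → -33 + -42 = -75. Stack: [-75]
STORE_FAST p → p=-75. Stack: []
LOAD_FAST_LOAD_FAST a,q → push 27,-54. Stack: [27, -54]
BINARY_OP * → 27 * -54 = -1458. Stack: [-1458]
LOAD_CONST → push 1. Stack: [-1458, 1]
BINARY_OP >> → -1458 >> 1 = -729. Stack: [-729]
STORE_FAST x → x=-729. Stack: []
LOAD_CONST → push 10. Stack: [10]
LOAD_FAST x → push -729. Stack: [10, -729]
BINARY_OP + → 10 + -729 = -719. Stack: [-719]
LOAD_FAST y → push -42. Stack: [-719, -42]
BINARY_OP + → -719 + -42 = -761. Stack: [-761]
STORE_FAST u → u=-761. Stack: []
LOAD_FAST p → push -75. Stack: [-75]
RETURN_VALUE → return -75.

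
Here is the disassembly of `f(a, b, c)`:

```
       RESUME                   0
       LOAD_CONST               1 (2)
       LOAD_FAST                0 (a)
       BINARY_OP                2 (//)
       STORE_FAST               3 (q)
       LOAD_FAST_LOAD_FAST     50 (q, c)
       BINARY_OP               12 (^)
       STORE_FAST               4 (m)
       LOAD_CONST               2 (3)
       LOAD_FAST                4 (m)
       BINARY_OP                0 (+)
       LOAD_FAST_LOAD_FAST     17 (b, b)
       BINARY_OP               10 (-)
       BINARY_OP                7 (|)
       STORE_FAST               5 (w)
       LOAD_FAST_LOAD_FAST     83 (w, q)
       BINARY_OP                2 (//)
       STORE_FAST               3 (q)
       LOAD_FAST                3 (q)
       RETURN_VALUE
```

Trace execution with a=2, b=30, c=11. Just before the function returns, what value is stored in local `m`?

LOAD_CONST → push 2. Stack: [2]
LOAD_FAST a → push 2. Stack: [2, 2]
BINARY_OP // → 2 // 2 = 1. Stack: [1]
STORE_FAST q → q=1. Stack: []
LOAD_FAST_LOAD_FAST q,c → push 1,11. Stack: [1, 11]
BINARY_OP ^ → 1 ^ 11 = 10. Stack: [10]
STORE_FAST m → m=10. Stack: []
LOAD_CONST → push 3. Stack: [3]
LOAD_FAST m → push 10. Stack: [3, 10]
BINARY_OP + → 3 + 10 = 13. Stack: [13]
LOAD_FAST_LOAD_FAST b,b → push 30,30. Stack: [13, 30, 30]
BINARY_OP - → 30 - 30 = 0. Stack: [13, 0]
BINARY_OP | → 13 | 0 = 13. Stack: [13]
STORE_FAST w → w=13. Stack: []
LOAD_FAST_LOAD_FAST w,q → push 13,1. Stack: [13, 1]
BINARY_OP // → 13 // 1 = 13. Stack: [13]
STORE_FAST q → q=13. Stack: []
LOAD_FAST q → push 13. Stack: [13]
RETURN_VALUE → return 13.

10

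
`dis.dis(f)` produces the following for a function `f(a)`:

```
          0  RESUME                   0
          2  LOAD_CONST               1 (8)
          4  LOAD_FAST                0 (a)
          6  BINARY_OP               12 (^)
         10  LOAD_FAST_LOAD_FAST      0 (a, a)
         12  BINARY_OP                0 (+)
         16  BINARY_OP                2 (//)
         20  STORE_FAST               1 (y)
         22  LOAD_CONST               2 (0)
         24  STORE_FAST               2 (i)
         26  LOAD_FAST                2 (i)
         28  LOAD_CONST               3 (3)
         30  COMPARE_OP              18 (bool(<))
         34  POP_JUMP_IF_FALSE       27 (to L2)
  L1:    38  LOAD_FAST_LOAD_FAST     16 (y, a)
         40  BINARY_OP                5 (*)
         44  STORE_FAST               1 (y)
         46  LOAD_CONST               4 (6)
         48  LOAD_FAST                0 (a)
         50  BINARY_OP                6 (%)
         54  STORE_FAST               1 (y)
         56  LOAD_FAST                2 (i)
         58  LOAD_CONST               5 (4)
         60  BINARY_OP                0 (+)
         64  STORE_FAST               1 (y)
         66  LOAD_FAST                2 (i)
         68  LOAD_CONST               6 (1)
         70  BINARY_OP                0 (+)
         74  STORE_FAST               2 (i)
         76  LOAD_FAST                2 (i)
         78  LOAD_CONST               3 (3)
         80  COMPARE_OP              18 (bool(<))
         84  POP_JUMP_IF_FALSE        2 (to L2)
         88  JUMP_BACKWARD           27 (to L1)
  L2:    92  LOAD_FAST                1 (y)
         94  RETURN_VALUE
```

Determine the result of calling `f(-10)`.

6

LOAD_CONST → push 8
LOAD_FAST a → push -10
BINARY_OP ^ → 8 ^ -10 = -2
LOAD_FAST_LOAD_FAST a,a → push -10,-10
BINARY_OP + → -10 + -10 = -20
BINARY_OP // → -2 // -20 = 0
STORE_FAST y → y=0
LOAD_CONST → push 0
STORE_FAST i → i=0
LOAD_FAST i → push 0
LOAD_CONST → push 3
COMPARE_OP bool(<) → 0 vs 3 = True
POP_JUMP_IF_FALSE → pop True; no jump
LOAD_FAST_LOAD_FAST y,a → push 0,-10
BINARY_OP * → 0 * -10 = 0
STORE_FAST y → y=0
LOAD_CONST → push 6
LOAD_FAST a → push -10
BINARY_OP % → 6 % -10 = -4
STORE_FAST y → y=-4
LOAD_FAST i → push 0
LOAD_CONST → push 4
BINARY_OP + → 0 + 4 = 4
STORE_FAST y → y=4
LOAD_FAST i → push 0
LOAD_CONST → push 1
BINARY_OP + → 0 + 1 = 1
STORE_FAST i → i=1
LOAD_FAST i → push 1
LOAD_CONST → push 3
COMPARE_OP bool(<) → 1 vs 3 = True
POP_JUMP_IF_FALSE → pop True; no jump
LOAD_FAST_LOAD_FAST y,a → push 4,-10
BINARY_OP * → 4 * -10 = -40
STORE_FAST y → y=-40
LOAD_CONST → push 6
LOAD_FAST a → push -10
BINARY_OP % → 6 % -10 = -4
STORE_FAST y → y=-4
LOAD_FAST i → push 1
LOAD_CONST → push 4
BINARY_OP + → 1 + 4 = 5
STORE_FAST y → y=5
LOAD_FAST i → push 1
LOAD_CONST → push 1
BINARY_OP + → 1 + 1 = 2
STORE_FAST i → i=2
LOAD_FAST i → push 2
LOAD_CONST → push 3
COMPARE_OP bool(<) → 2 vs 3 = True
POP_JUMP_IF_FALSE → pop True; no jump
LOAD_FAST_LOAD_FAST y,a → push 5,-10
BINARY_OP * → 5 * -10 = -50
STORE_FAST y → y=-50
LOAD_CONST → push 6
LOAD_FAST a → push -10
BINARY_OP % → 6 % -10 = -4
STORE_FAST y → y=-4
LOAD_FAST i → push 2
LOAD_CONST → push 4
BINARY_OP + → 2 + 4 = 6
STORE_FAST y → y=6
LOAD_FAST i → push 2
LOAD_CONST → push 1
BINARY_OP + → 2 + 1 = 3
STORE_FAST i → i=3
LOAD_FAST i → push 3
LOAD_CONST → push 3
COMPARE_OP bool(<) → 3 vs 3 = False
POP_JUMP_IF_FALSE → pop False; jump
LOAD_FAST y → push 6
RETURN_VALUE → return 6.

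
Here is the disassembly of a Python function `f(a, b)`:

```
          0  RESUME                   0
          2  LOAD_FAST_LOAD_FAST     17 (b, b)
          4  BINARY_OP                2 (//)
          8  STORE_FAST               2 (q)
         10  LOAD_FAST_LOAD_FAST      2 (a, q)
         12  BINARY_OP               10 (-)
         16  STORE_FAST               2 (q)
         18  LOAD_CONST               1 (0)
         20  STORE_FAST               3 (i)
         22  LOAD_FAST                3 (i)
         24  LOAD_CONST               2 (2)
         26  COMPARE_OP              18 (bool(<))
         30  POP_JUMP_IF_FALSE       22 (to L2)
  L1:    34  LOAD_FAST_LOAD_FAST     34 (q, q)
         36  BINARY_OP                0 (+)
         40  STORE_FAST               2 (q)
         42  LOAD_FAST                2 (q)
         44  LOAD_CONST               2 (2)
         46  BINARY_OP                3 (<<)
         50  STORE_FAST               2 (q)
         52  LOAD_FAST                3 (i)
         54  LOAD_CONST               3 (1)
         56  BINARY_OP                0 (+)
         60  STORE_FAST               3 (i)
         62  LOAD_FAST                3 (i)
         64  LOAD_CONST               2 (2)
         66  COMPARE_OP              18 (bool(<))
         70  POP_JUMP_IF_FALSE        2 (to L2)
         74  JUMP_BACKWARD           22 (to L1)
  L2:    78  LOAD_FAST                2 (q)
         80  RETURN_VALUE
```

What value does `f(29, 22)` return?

1792

LOAD_FAST_LOAD_FAST b,b → push 22,22. Stack: [22, 22]
BINARY_OP // → 22 // 22 = 1. Stack: [1]
STORE_FAST q → q=1. Stack: []
LOAD_FAST_LOAD_FAST a,q → push 29,1. Stack: [29, 1]
BINARY_OP - → 29 - 1 = 28. Stack: [28]
STORE_FAST q → q=28. Stack: []
LOAD_CONST → push 0. Stack: [0]
STORE_FAST i → i=0. Stack: []
LOAD_FAST i → push 0. Stack: [0]
LOAD_CONST → push 2. Stack: [0, 2]
COMPARE_OP bool(<) → 0 vs 2 = True. Stack: [True]
POP_JUMP_IF_FALSE → pop True; no jump. Stack: []
LOAD_FAST_LOAD_FAST q,q → push 28,28. Stack: [28, 28]
BINARY_OP + → 28 + 28 = 56. Stack: [56]
STORE_FAST q → q=56. Stack: []
LOAD_FAST q → push 56. Stack: [56]
LOAD_CONST → push 2. Stack: [56, 2]
BINARY_OP << → 56 << 2 = 224. Stack: [224]
STORE_FAST q → q=224. Stack: []
LOAD_FAST i → push 0. Stack: [0]
LOAD_CONST → push 1. Stack: [0, 1]
BINARY_OP + → 0 + 1 = 1. Stack: [1]
STORE_FAST i → i=1. Stack: []
LOAD_FAST i → push 1. Stack: [1]
LOAD_CONST → push 2. Stack: [1, 2]
COMPARE_OP bool(<) → 1 vs 2 = True. Stack: [True]
POP_JUMP_IF_FALSE → pop True; no jump. Stack: []
LOAD_FAST_LOAD_FAST q,q → push 224,224. Stack: [224, 224]
BINARY_OP + → 224 + 224 = 448. Stack: [448]
STORE_FAST q → q=448. Stack: []
LOAD_FAST q → push 448. Stack: [448]
LOAD_CONST → push 2. Stack: [448, 2]
BINARY_OP << → 448 << 2 = 1792. Stack: [1792]
STORE_FAST q → q=1792. Stack: []
LOAD_FAST i → push 1. Stack: [1]
LOAD_CONST → push 1. Stack: [1, 1]
BINARY_OP + → 1 + 1 = 2. Stack: [2]
STORE_FAST i → i=2. Stack: []
LOAD_FAST i → push 2. Stack: [2]
LOAD_CONST → push 2. Stack: [2, 2]
COMPARE_OP bool(<) → 2 vs 2 = False. Stack: [False]
POP_JUMP_IF_FALSE → pop False; jump. Stack: []
LOAD_FAST q → push 1792. Stack: [1792]
RETURN_VALUE → return 1792.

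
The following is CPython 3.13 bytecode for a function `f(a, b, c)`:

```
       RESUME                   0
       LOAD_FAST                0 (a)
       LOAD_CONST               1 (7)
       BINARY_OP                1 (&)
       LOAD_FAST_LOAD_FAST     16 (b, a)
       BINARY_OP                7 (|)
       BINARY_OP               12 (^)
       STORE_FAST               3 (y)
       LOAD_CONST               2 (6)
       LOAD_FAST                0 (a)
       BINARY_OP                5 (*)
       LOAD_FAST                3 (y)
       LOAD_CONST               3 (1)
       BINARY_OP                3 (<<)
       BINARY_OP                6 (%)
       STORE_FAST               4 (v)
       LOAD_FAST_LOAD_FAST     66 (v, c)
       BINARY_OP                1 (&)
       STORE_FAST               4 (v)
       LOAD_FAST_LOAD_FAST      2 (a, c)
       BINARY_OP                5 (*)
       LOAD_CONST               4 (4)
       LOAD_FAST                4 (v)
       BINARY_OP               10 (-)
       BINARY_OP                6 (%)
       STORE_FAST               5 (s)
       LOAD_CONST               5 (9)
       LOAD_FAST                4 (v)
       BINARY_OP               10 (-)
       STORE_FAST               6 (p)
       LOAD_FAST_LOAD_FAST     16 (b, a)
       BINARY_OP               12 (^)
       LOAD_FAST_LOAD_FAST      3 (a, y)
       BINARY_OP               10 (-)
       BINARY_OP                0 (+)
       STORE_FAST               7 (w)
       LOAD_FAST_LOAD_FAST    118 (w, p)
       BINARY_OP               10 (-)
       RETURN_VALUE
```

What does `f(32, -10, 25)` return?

15

LOAD_FAST a → push 32. Stack: [32]
LOAD_CONST → push 7. Stack: [32, 7]
BINARY_OP & → 32 & 7 = 0. Stack: [0]
LOAD_FAST_LOAD_FAST b,a → push -10,32. Stack: [0, -10, 32]
BINARY_OP | → -10 | 32 = -10. Stack: [0, -10]
BINARY_OP ^ → 0 ^ -10 = -10. Stack: [-10]
STORE_FAST y → y=-10. Stack: []
LOAD_CONST → push 6. Stack: [6]
LOAD_FAST a → push 32. Stack: [6, 32]
BINARY_OP * → 6 * 32 = 192. Stack: [192]
LOAD_FAST y → push -10. Stack: [192, -10]
LOAD_CONST → push 1. Stack: [192, -10, 1]
BINARY_OP << → -10 << 1 = -20. Stack: [192, -20]
BINARY_OP % → 192 % -20 = -8. Stack: [-8]
STORE_FAST v → v=-8. Stack: []
LOAD_FAST_LOAD_FAST v,c → push -8,25. Stack: [-8, 25]
BINARY_OP & → -8 & 25 = 24. Stack: [24]
STORE_FAST v → v=24. Stack: []
LOAD_FAST_LOAD_FAST a,c → push 32,25. Stack: [32, 25]
BINARY_OP * → 32 * 25 = 800. Stack: [800]
LOAD_CONST → push 4. Stack: [800, 4]
LOAD_FAST v → push 24. Stack: [800, 4, 24]
BINARY_OP - → 4 - 24 = -20. Stack: [800, -20]
BINARY_OP % → 800 % -20 = 0. Stack: [0]
STORE_FAST s → s=0. Stack: []
LOAD_CONST → push 9. Stack: [9]
LOAD_FAST v → push 24. Stack: [9, 24]
BINARY_OP - → 9 - 24 = -15. Stack: [-15]
STORE_FAST p → p=-15. Stack: []
LOAD_FAST_LOAD_FAST b,a → push -10,32. Stack: [-10, 32]
BINARY_OP ^ → -10 ^ 32 = -42. Stack: [-42]
LOAD_FAST_LOAD_FAST a,y → push 32,-10. Stack: [-42, 32, -10]
BINARY_OP - → 32 - -10 = 42. Stack: [-42, 42]
BINARY_OP + → -42 + 42 = 0. Stack: [0]
STORE_FAST w → w=0. Stack: []
LOAD_FAST_LOAD_FAST w,p → push 0,-15. Stack: [0, -15]
BINARY_OP - → 0 - -15 = 15. Stack: [15]
RETURN_VALUE → return 15.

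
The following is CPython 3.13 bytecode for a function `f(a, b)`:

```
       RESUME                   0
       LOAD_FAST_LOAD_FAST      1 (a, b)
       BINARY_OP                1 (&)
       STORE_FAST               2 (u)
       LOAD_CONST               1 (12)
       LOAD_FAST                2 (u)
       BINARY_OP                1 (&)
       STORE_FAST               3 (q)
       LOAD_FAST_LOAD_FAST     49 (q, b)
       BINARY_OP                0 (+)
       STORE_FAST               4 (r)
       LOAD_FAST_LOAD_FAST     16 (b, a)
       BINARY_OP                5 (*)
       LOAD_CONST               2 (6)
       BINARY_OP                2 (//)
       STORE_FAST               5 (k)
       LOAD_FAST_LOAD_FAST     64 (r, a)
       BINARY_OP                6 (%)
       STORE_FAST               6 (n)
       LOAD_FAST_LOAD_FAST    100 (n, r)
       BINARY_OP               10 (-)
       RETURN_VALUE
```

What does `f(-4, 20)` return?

-24

LOAD_FAST_LOAD_FAST a,b → push -4,20. Stack: [-4, 20]
BINARY_OP & → -4 & 20 = 20. Stack: [20]
STORE_FAST u → u=20. Stack: []
LOAD_CONST → push 12. Stack: [12]
LOAD_FAST u → push 20. Stack: [12, 20]
BINARY_OP & → 12 & 20 = 4. Stack: [4]
STORE_FAST q → q=4. Stack: []
LOAD_FAST_LOAD_FAST q,b → push 4,20. Stack: [4, 20]
BINARY_OP + → 4 + 20 = 24. Stack: [24]
STORE_FAST r → r=24. Stack: []
LOAD_FAST_LOAD_FAST b,a → push 20,-4. Stack: [20, -4]
BINARY_OP * → 20 * -4 = -80. Stack: [-80]
LOAD_CONST → push 6. Stack: [-80, 6]
BINARY_OP // → -80 // 6 = -14. Stack: [-14]
STORE_FAST k → k=-14. Stack: []
LOAD_FAST_LOAD_FAST r,a → push 24,-4. Stack: [24, -4]
BINARY_OP % → 24 % -4 = 0. Stack: [0]
STORE_FAST n → n=0. Stack: []
LOAD_FAST_LOAD_FAST n,r → push 0,24. Stack: [0, 24]
BINARY_OP - → 0 - 24 = -24. Stack: [-24]
RETURN_VALUE → return -24.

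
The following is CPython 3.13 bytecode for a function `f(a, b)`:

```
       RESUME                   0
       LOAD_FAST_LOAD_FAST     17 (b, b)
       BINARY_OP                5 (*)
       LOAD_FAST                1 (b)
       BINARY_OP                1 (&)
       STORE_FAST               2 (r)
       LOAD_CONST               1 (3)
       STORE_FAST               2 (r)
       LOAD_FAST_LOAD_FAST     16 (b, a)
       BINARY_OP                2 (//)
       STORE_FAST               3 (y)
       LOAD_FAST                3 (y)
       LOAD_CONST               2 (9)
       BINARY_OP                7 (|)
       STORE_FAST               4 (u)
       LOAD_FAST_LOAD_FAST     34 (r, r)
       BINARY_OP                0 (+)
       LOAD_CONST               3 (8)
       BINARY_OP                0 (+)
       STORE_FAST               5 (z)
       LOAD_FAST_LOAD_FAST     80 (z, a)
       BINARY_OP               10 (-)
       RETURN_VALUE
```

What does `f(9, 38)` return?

LOAD_FAST_LOAD_FAST b,b → push 38,38. Stack: [38, 38]
BINARY_OP * → 38 * 38 = 1444. Stack: [1444]
LOAD_FAST b → push 38. Stack: [1444, 38]
BINARY_OP & → 1444 & 38 = 36. Stack: [36]
STORE_FAST r → r=36. Stack: []
LOAD_CONST → push 3. Stack: [3]
STORE_FAST r → r=3. Stack: []
LOAD_FAST_LOAD_FAST b,a → push 38,9. Stack: [38, 9]
BINARY_OP // → 38 // 9 = 4. Stack: [4]
STORE_FAST y → y=4. Stack: []
LOAD_FAST y → push 4. Stack: [4]
LOAD_CONST → push 9. Stack: [4, 9]
BINARY_OP | → 4 | 9 = 13. Stack: [13]
STORE_FAST u → u=13. Stack: []
LOAD_FAST_LOAD_FAST r,r → push 3,3. Stack: [3, 3]
BINARY_OP + → 3 + 3 = 6. Stack: [6]
LOAD_CONST → push 8. Stack: [6, 8]
BINARY_OP + → 6 + 8 = 14. Stack: [14]
STORE_FAST z → z=14. Stack: []
LOAD_FAST_LOAD_FAST z,a → push 14,9. Stack: [14, 9]
BINARY_OP - → 14 - 9 = 5. Stack: [5]
RETURN_VALUE → return 5.

5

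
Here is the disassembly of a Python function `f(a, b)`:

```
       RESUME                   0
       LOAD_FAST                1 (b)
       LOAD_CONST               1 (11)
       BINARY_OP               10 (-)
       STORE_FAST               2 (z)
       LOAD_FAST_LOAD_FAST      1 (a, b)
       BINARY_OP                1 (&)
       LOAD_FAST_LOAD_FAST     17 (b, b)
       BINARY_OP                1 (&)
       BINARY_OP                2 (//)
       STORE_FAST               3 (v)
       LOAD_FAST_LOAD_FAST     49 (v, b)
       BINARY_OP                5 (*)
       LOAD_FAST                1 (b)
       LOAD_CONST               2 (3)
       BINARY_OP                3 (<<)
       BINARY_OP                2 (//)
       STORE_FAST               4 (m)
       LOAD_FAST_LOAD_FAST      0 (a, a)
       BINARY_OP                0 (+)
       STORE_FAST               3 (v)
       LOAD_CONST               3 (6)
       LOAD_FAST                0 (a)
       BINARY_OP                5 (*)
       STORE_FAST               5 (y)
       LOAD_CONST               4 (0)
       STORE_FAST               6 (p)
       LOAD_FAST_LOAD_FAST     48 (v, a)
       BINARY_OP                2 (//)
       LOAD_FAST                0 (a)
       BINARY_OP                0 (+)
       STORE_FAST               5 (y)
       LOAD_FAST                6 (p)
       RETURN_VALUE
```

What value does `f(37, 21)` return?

LOAD_FAST b → push 21. Stack: [21]
LOAD_CONST → push 11. Stack: [21, 11]
BINARY_OP - → 21 - 11 = 10. Stack: [10]
STORE_FAST z → z=10. Stack: []
LOAD_FAST_LOAD_FAST a,b → push 37,21. Stack: [37, 21]
BINARY_OP & → 37 & 21 = 5. Stack: [5]
LOAD_FAST_LOAD_FAST b,b → push 21,21. Stack: [5, 21, 21]
BINARY_OP & → 21 & 21 = 21. Stack: [5, 21]
BINARY_OP // → 5 // 21 = 0. Stack: [0]
STORE_FAST v → v=0. Stack: []
LOAD_FAST_LOAD_FAST v,b → push 0,21. Stack: [0, 21]
BINARY_OP * → 0 * 21 = 0. Stack: [0]
LOAD_FAST b → push 21. Stack: [0, 21]
LOAD_CONST → push 3. Stack: [0, 21, 3]
BINARY_OP << → 21 << 3 = 168. Stack: [0, 168]
BINARY_OP // → 0 // 168 = 0. Stack: [0]
STORE_FAST m → m=0. Stack: []
LOAD_FAST_LOAD_FAST a,a → push 37,37. Stack: [37, 37]
BINARY_OP + → 37 + 37 = 74. Stack: [74]
STORE_FAST v → v=74. Stack: []
LOAD_CONST → push 6. Stack: [6]
LOAD_FAST a → push 37. Stack: [6, 37]
BINARY_OP * → 6 * 37 = 222. Stack: [222]
STORE_FAST y → y=222. Stack: []
LOAD_CONST → push 0. Stack: [0]
STORE_FAST p → p=0. Stack: []
LOAD_FAST_LOAD_FAST v,a → push 74,37. Stack: [74, 37]
BINARY_OP // → 74 // 37 = 2. Stack: [2]
LOAD_FAST a → push 37. Stack: [2, 37]
BINARY_OP + → 2 + 37 = 39. Stack: [39]
STORE_FAST y → y=39. Stack: []
LOAD_FAST p → push 0. Stack: [0]
RETURN_VALUE → return 0.

0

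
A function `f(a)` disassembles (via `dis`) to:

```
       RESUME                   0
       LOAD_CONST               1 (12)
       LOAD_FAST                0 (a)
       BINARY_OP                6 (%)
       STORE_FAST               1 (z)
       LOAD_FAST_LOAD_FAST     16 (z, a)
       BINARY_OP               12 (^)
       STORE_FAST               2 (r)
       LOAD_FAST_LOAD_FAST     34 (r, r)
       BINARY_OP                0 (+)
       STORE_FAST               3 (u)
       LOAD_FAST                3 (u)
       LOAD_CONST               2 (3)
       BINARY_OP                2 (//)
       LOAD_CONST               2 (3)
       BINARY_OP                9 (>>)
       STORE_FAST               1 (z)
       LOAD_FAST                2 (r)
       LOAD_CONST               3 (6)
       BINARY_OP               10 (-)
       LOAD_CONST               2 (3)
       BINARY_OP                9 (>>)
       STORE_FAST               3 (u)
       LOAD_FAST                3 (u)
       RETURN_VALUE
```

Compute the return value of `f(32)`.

4

LOAD_CONST → push 12. Stack: [12]
LOAD_FAST a → push 32. Stack: [12, 32]
BINARY_OP % → 12 % 32 = 12. Stack: [12]
STORE_FAST z → z=12. Stack: []
LOAD_FAST_LOAD_FAST z,a → push 12,32. Stack: [12, 32]
BINARY_OP ^ → 12 ^ 32 = 44. Stack: [44]
STORE_FAST r → r=44. Stack: []
LOAD_FAST_LOAD_FAST r,r → push 44,44. Stack: [44, 44]
BINARY_OP + → 44 + 44 = 88. Stack: [88]
STORE_FAST u → u=88. Stack: []
LOAD_FAST u → push 88. Stack: [88]
LOAD_CONST → push 3. Stack: [88, 3]
BINARY_OP // → 88 // 3 = 29. Stack: [29]
LOAD_CONST → push 3. Stack: [29, 3]
BINARY_OP >> → 29 >> 3 = 3. Stack: [3]
STORE_FAST z → z=3. Stack: []
LOAD_FAST r → push 44. Stack: [44]
LOAD_CONST → push 6. Stack: [44, 6]
BINARY_OP - → 44 - 6 = 38. Stack: [38]
LOAD_CONST → push 3. Stack: [38, 3]
BINARY_OP >> → 38 >> 3 = 4. Stack: [4]
STORE_FAST u → u=4. Stack: []
LOAD_FAST u → push 4. Stack: [4]
RETURN_VALUE → return 4.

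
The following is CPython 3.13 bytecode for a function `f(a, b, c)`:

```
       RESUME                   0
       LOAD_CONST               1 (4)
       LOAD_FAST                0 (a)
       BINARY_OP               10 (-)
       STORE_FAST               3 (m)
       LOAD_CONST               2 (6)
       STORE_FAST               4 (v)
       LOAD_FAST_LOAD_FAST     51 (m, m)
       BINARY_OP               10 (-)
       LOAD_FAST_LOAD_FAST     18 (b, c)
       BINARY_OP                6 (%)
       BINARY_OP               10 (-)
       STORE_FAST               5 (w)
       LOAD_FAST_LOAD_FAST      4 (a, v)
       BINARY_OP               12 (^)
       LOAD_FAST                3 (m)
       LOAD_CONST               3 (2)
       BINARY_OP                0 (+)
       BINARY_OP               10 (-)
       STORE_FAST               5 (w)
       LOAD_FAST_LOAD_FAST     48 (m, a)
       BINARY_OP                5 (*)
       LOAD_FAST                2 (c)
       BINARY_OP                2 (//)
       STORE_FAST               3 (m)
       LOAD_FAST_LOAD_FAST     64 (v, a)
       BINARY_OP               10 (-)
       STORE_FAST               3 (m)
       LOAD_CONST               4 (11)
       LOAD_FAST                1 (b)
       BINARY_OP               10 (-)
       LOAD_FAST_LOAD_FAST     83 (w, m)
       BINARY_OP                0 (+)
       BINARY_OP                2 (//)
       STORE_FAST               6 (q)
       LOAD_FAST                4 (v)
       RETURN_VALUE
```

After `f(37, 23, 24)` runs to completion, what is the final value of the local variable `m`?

-31

LOAD_CONST → push 4. Stack: [4]
LOAD_FAST a → push 37. Stack: [4, 37]
BINARY_OP - → 4 - 37 = -33. Stack: [-33]
STORE_FAST m → m=-33. Stack: []
LOAD_CONST → push 6. Stack: [6]
STORE_FAST v → v=6. Stack: []
LOAD_FAST_LOAD_FAST m,m → push -33,-33. Stack: [-33, -33]
BINARY_OP - → -33 - -33 = 0. Stack: [0]
LOAD_FAST_LOAD_FAST b,c → push 23,24. Stack: [0, 23, 24]
BINARY_OP % → 23 % 24 = 23. Stack: [0, 23]
BINARY_OP - → 0 - 23 = -23. Stack: [-23]
STORE_FAST w → w=-23. Stack: []
LOAD_FAST_LOAD_FAST a,v → push 37,6. Stack: [37, 6]
BINARY_OP ^ → 37 ^ 6 = 35. Stack: [35]
LOAD_FAST m → push -33. Stack: [35, -33]
LOAD_CONST → push 2. Stack: [35, -33, 2]
BINARY_OP + → -33 + 2 = -31. Stack: [35, -31]
BINARY_OP - → 35 - -31 = 66. Stack: [66]
STORE_FAST w → w=66. Stack: []
LOAD_FAST_LOAD_FAST m,a → push -33,37. Stack: [-33, 37]
BINARY_OP * → -33 * 37 = -1221. Stack: [-1221]
LOAD_FAST c → push 24. Stack: [-1221, 24]
BINARY_OP // → -1221 // 24 = -51. Stack: [-51]
STORE_FAST m → m=-51. Stack: []
LOAD_FAST_LOAD_FAST v,a → push 6,37. Stack: [6, 37]
BINARY_OP - → 6 - 37 = -31. Stack: [-31]
STORE_FAST m → m=-31. Stack: []
LOAD_CONST → push 11. Stack: [11]
LOAD_FAST b → push 23. Stack: [11, 23]
BINARY_OP - → 11 - 23 = -12. Stack: [-12]
LOAD_FAST_LOAD_FAST w,m → push 66,-31. Stack: [-12, 66, -31]
BINARY_OP + → 66 + -31 = 35. Stack: [-12, 35]
BINARY_OP // → -12 // 35 = -1. Stack: [-1]
STORE_FAST q → q=-1. Stack: []
LOAD_FAST v → push 6. Stack: [6]
RETURN_VALUE → return 6.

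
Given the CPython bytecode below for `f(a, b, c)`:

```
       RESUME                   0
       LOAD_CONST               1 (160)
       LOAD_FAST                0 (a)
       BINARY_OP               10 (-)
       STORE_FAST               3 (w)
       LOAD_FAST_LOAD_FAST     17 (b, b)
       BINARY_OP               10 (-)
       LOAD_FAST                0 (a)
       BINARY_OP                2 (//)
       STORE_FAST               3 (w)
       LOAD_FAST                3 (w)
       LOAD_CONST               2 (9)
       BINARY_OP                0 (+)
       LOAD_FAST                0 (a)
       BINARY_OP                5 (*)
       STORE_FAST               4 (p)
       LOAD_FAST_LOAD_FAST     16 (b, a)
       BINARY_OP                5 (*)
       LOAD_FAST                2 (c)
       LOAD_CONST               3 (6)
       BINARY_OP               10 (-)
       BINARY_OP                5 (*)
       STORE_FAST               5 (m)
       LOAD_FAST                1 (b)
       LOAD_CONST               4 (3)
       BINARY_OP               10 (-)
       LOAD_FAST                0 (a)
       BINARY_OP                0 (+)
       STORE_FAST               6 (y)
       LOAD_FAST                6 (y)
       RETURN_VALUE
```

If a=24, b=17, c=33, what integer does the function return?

38

LOAD_CONST → push 160. Stack: [160]
LOAD_FAST a → push 24. Stack: [160, 24]
BINARY_OP - → 160 - 24 = 136. Stack: [136]
STORE_FAST w → w=136. Stack: []
LOAD_FAST_LOAD_FAST b,b → push 17,17. Stack: [17, 17]
BINARY_OP - → 17 - 17 = 0. Stack: [0]
LOAD_FAST a → push 24. Stack: [0, 24]
BINARY_OP // → 0 // 24 = 0. Stack: [0]
STORE_FAST w → w=0. Stack: []
LOAD_FAST w → push 0. Stack: [0]
LOAD_CONST → push 9. Stack: [0, 9]
BINARY_OP + → 0 + 9 = 9. Stack: [9]
LOAD_FAST a → push 24. Stack: [9, 24]
BINARY_OP * → 9 * 24 = 216. Stack: [216]
STORE_FAST p → p=216. Stack: []
LOAD_FAST_LOAD_FAST b,a → push 17,24. Stack: [17, 24]
BINARY_OP * → 17 * 24 = 408. Stack: [408]
LOAD_FAST c → push 33. Stack: [408, 33]
LOAD_CONST → push 6. Stack: [408, 33, 6]
BINARY_OP - → 33 - 6 = 27. Stack: [408, 27]
BINARY_OP * → 408 * 27 = 11016. Stack: [11016]
STORE_FAST m → m=11016. Stack: []
LOAD_FAST b → push 17. Stack: [17]
LOAD_CONST → push 3. Stack: [17, 3]
BINARY_OP - → 17 - 3 = 14. Stack: [14]
LOAD_FAST a → push 24. Stack: [14, 24]
BINARY_OP + → 14 + 24 = 38. Stack: [38]
STORE_FAST y → y=38. Stack: []
LOAD_FAST y → push 38. Stack: [38]
RETURN_VALUE → return 38.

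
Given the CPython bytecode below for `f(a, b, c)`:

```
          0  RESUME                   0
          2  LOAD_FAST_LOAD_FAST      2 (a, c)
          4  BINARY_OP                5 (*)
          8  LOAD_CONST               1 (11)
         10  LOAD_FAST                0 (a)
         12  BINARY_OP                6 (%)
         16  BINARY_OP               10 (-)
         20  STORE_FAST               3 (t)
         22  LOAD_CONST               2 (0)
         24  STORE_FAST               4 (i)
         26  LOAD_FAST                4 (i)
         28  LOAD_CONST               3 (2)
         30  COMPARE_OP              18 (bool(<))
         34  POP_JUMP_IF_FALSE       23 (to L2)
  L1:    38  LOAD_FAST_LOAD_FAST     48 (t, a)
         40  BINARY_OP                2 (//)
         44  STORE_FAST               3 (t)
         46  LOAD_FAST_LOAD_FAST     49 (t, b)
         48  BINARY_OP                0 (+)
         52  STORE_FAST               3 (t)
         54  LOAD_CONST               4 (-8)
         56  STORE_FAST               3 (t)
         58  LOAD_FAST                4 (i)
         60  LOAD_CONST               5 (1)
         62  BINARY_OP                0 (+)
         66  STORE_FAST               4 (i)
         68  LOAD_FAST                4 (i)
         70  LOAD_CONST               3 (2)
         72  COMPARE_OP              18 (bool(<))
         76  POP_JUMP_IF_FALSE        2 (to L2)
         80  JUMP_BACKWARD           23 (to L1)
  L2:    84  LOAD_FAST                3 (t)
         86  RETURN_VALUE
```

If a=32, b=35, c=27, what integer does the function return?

-8

LOAD_FAST_LOAD_FAST a,c → push 32,27. Stack: [32, 27]
BINARY_OP * → 32 * 27 = 864. Stack: [864]
LOAD_CONST → push 11. Stack: [864, 11]
LOAD_FAST a → push 32. Stack: [864, 11, 32]
BINARY_OP % → 11 % 32 = 11. Stack: [864, 11]
BINARY_OP - → 864 - 11 = 853. Stack: [853]
STORE_FAST t → t=853. Stack: []
LOAD_CONST → push 0. Stack: [0]
STORE_FAST i → i=0. Stack: []
LOAD_FAST i → push 0. Stack: [0]
LOAD_CONST → push 2. Stack: [0, 2]
COMPARE_OP bool(<) → 0 vs 2 = True. Stack: [True]
POP_JUMP_IF_FALSE → pop True; no jump. Stack: []
LOAD_FAST_LOAD_FAST t,a → push 853,32. Stack: [853, 32]
BINARY_OP // → 853 // 32 = 26. Stack: [26]
STORE_FAST t → t=26. Stack: []
LOAD_FAST_LOAD_FAST t,b → push 26,35. Stack: [26, 35]
BINARY_OP + → 26 + 35 = 61. Stack: [61]
STORE_FAST t → t=61. Stack: []
LOAD_CONST → push -8. Stack: [-8]
STORE_FAST t → t=-8. Stack: []
LOAD_FAST i → push 0. Stack: [0]
LOAD_CONST → push 1. Stack: [0, 1]
BINARY_OP + → 0 + 1 = 1. Stack: [1]
STORE_FAST i → i=1. Stack: []
LOAD_FAST i → push 1. Stack: [1]
LOAD_CONST → push 2. Stack: [1, 2]
COMPARE_OP bool(<) → 1 vs 2 = True. Stack: [True]
POP_JUMP_IF_FALSE → pop True; no jump. Stack: []
LOAD_FAST_LOAD_FAST t,a → push -8,32. Stack: [-8, 32]
BINARY_OP // → -8 // 32 = -1. Stack: [-1]
STORE_FAST t → t=-1. Stack: []
LOAD_FAST_LOAD_FAST t,b → push -1,35. Stack: [-1, 35]
BINARY_OP + → -1 + 35 = 34. Stack: [34]
STORE_FAST t → t=34. Stack: []
LOAD_CONST → push -8. Stack: [-8]
STORE_FAST t → t=-8. Stack: []
LOAD_FAST i → push 1. Stack: [1]
LOAD_CONST → push 1. Stack: [1, 1]
BINARY_OP + → 1 + 1 = 2. Stack: [2]
STORE_FAST i → i=2. Stack: []
LOAD_FAST i → push 2. Stack: [2]
LOAD_CONST → push 2. Stack: [2, 2]
COMPARE_OP bool(<) → 2 vs 2 = False. Stack: [False]
POP_JUMP_IF_FALSE → pop False; jump. Stack: []
LOAD_FAST t → push -8. Stack: [-8]
RETURN_VALUE → return -8.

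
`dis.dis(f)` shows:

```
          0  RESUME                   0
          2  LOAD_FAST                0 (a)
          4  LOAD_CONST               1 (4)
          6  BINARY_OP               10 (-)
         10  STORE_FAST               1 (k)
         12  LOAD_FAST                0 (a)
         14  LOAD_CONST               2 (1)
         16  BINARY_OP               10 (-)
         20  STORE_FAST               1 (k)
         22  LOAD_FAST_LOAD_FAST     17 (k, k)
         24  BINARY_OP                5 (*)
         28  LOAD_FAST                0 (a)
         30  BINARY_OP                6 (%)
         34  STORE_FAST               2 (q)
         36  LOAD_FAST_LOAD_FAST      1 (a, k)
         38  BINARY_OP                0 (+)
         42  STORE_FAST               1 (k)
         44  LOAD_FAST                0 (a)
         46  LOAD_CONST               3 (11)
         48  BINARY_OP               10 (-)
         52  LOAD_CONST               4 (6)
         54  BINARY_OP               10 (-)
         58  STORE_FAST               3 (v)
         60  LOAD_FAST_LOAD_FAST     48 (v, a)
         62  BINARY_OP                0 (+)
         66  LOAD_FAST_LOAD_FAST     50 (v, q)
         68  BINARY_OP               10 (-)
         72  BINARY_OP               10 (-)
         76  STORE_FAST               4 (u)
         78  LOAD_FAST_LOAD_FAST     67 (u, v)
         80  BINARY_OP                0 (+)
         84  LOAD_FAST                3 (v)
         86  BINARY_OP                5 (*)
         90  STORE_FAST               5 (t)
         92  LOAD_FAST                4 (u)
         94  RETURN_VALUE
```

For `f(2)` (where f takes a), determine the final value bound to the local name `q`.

LOAD_FAST a → push 2. Stack: [2]
LOAD_CONST → push 4. Stack: [2, 4]
BINARY_OP - → 2 - 4 = -2. Stack: [-2]
STORE_FAST k → k=-2. Stack: []
LOAD_FAST a → push 2. Stack: [2]
LOAD_CONST → push 1. Stack: [2, 1]
BINARY_OP - → 2 - 1 = 1. Stack: [1]
STORE_FAST k → k=1. Stack: []
LOAD_FAST_LOAD_FAST k,k → push 1,1. Stack: [1, 1]
BINARY_OP * → 1 * 1 = 1. Stack: [1]
LOAD_FAST a → push 2. Stack: [1, 2]
BINARY_OP % → 1 % 2 = 1. Stack: [1]
STORE_FAST q → q=1. Stack: []
LOAD_FAST_LOAD_FAST a,k → push 2,1. Stack: [2, 1]
BINARY_OP + → 2 + 1 = 3. Stack: [3]
STORE_FAST k → k=3. Stack: []
LOAD_FAST a → push 2. Stack: [2]
LOAD_CONST → push 11. Stack: [2, 11]
BINARY_OP - → 2 - 11 = -9. Stack: [-9]
LOAD_CONST → push 6. Stack: [-9, 6]
BINARY_OP - → -9 - 6 = -15. Stack: [-15]
STORE_FAST v → v=-15. Stack: []
LOAD_FAST_LOAD_FAST v,a → push -15,2. Stack: [-15, 2]
BINARY_OP + → -15 + 2 = -13. Stack: [-13]
LOAD_FAST_LOAD_FAST v,q → push -15,1. Stack: [-13, -15, 1]
BINARY_OP - → -15 - 1 = -16. Stack: [-13, -16]
BINARY_OP - → -13 - -16 = 3. Stack: [3]
STORE_FAST u → u=3. Stack: []
LOAD_FAST_LOAD_FAST u,v → push 3,-15. Stack: [3, -15]
BINARY_OP + → 3 + -15 = -12. Stack: [-12]
LOAD_FAST v → push -15. Stack: [-12, -15]
BINARY_OP * → -12 * -15 = 180. Stack: [180]
STORE_FAST t → t=180. Stack: []
LOAD_FAST u → push 3. Stack: [3]
RETURN_VALUE → return 3.

1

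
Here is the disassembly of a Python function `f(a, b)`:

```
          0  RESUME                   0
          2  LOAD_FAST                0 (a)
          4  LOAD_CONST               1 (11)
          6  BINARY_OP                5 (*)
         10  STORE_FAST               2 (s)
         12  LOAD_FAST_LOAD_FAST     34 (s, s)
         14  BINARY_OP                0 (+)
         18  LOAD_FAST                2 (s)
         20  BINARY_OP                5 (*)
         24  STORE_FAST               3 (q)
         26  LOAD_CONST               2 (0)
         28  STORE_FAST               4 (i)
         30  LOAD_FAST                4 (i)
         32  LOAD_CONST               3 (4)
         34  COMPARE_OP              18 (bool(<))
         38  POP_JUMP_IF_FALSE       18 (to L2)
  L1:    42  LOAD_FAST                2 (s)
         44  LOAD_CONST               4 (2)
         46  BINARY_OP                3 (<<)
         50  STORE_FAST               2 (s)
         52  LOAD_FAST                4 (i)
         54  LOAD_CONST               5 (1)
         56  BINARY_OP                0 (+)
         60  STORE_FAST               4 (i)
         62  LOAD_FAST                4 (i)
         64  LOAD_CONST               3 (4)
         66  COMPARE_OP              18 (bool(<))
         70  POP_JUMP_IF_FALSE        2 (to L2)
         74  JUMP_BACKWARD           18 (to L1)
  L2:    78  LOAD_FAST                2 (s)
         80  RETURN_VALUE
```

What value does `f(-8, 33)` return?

-22528

LOAD_FAST a → push -8
LOAD_CONST → push 11
BINARY_OP * → -8 * 11 = -88
STORE_FAST s → s=-88
LOAD_FAST_LOAD_FAST s,s → push -88,-88
BINARY_OP + → -88 + -88 = -176
LOAD_FAST s → push -88
BINARY_OP * → -176 * -88 = 15488
STORE_FAST q → q=15488
LOAD_CONST → push 0
STORE_FAST i → i=0
LOAD_FAST i → push 0
LOAD_CONST → push 4
COMPARE_OP bool(<) → 0 vs 4 = True
POP_JUMP_IF_FALSE → pop True; no jump
LOAD_FAST s → push -88
LOAD_CONST → push 2
BINARY_OP << → -88 << 2 = -352
STORE_FAST s → s=-352
LOAD_FAST i → push 0
LOAD_CONST → push 1
BINARY_OP + → 0 + 1 = 1
STORE_FAST i → i=1
LOAD_FAST i → push 1
LOAD_CONST → push 4
COMPARE_OP bool(<) → 1 vs 4 = True
POP_JUMP_IF_FALSE → pop True; no jump
LOAD_FAST s → push -352
LOAD_CONST → push 2
BINARY_OP << → -352 << 2 = -1408
STORE_FAST s → s=-1408
LOAD_FAST i → push 1
LOAD_CONST → push 1
BINARY_OP + → 1 + 1 = 2
STORE_FAST i → i=2
LOAD_FAST i → push 2
LOAD_CONST → push 4
COMPARE_OP bool(<) → 2 vs 4 = True
POP_JUMP_IF_FALSE → pop True; no jump
LOAD_FAST s → push -1408
LOAD_CONST → push 2
BINARY_OP << → -1408 << 2 = -5632
STORE_FAST s → s=-5632
LOAD_FAST i → push 2
LOAD_CONST → push 1
BINARY_OP + → 2 + 1 = 3
STORE_FAST i → i=3
LOAD_FAST i → push 3
LOAD_CONST → push 4
COMPARE_OP bool(<) → 3 vs 4 = True
POP_JUMP_IF_FALSE → pop True; no jump
LOAD_FAST s → push -5632
LOAD_CONST → push 2
BINARY_OP << → -5632 << 2 = -22528
STORE_FAST s → s=-22528
LOAD_FAST i → push 3
LOAD_CONST → push 1
BINARY_OP + → 3 + 1 = 4
STORE_FAST i → i=4
LOAD_FAST i → push 4
LOAD_CONST → push 4
COMPARE_OP bool(<) → 4 vs 4 = False
POP_JUMP_IF_FALSE → pop False; jump
LOAD_FAST s → push -22528
RETURN_VALUE → return -22528.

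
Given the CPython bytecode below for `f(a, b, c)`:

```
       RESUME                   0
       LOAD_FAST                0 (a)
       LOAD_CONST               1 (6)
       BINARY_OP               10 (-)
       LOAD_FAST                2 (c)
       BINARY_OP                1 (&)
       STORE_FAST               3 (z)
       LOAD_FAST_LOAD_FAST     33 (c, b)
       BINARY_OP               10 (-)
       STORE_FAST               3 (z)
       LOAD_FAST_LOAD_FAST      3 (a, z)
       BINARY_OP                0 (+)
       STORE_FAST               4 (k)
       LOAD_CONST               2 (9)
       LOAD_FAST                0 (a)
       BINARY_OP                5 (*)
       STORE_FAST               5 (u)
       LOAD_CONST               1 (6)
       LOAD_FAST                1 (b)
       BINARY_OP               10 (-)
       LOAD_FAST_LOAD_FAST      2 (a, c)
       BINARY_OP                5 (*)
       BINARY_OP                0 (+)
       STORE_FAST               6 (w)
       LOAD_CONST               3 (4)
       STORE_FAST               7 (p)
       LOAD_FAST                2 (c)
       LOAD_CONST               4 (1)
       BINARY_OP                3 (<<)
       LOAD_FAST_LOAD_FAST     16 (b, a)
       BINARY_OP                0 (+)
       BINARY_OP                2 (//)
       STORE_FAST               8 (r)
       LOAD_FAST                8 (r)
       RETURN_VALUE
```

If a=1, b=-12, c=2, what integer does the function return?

-1

LOAD_FAST a → push 1. Stack: [1]
LOAD_CONST → push 6. Stack: [1, 6]
BINARY_OP - → 1 - 6 = -5. Stack: [-5]
LOAD_FAST c → push 2. Stack: [-5, 2]
BINARY_OP & → -5 & 2 = 2. Stack: [2]
STORE_FAST z → z=2. Stack: []
LOAD_FAST_LOAD_FAST c,b → push 2,-12. Stack: [2, -12]
BINARY_OP - → 2 - -12 = 14. Stack: [14]
STORE_FAST z → z=14. Stack: []
LOAD_FAST_LOAD_FAST a,z → push 1,14. Stack: [1, 14]
BINARY_OP + → 1 + 14 = 15. Stack: [15]
STORE_FAST k → k=15. Stack: []
LOAD_CONST → push 9. Stack: [9]
LOAD_FAST a → push 1. Stack: [9, 1]
BINARY_OP * → 9 * 1 = 9. Stack: [9]
STORE_FAST u → u=9. Stack: []
LOAD_CONST → push 6. Stack: [6]
LOAD_FAST b → push -12. Stack: [6, -12]
BINARY_OP - → 6 - -12 = 18. Stack: [18]
LOAD_FAST_LOAD_FAST a,c → push 1,2. Stack: [18, 1, 2]
BINARY_OP * → 1 * 2 = 2. Stack: [18, 2]
BINARY_OP + → 18 + 2 = 20. Stack: [20]
STORE_FAST w → w=20. Stack: []
LOAD_CONST → push 4. Stack: [4]
STORE_FAST p → p=4. Stack: []
LOAD_FAST c → push 2. Stack: [2]
LOAD_CONST → push 1. Stack: [2, 1]
BINARY_OP << → 2 << 1 = 4. Stack: [4]
LOAD_FAST_LOAD_FAST b,a → push -12,1. Stack: [4, -12, 1]
BINARY_OP + → -12 + 1 = -11. Stack: [4, -11]
BINARY_OP // → 4 // -11 = -1. Stack: [-1]
STORE_FAST r → r=-1. Stack: []
LOAD_FAST r → push -1. Stack: [-1]
RETURN_VALUE → return -1.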